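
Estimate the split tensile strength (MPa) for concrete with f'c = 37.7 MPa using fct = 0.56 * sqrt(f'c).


fct = 0.56 * sqrt(37.7)
= 0.56 * 6.14
= 3.438 MPa

3.438


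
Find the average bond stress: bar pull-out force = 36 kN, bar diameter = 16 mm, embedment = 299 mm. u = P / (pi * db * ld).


u = P / (pi * db * ld)
= 36 * 1000 / (pi * 16 * 299)
= 2.395 MPa

2.395


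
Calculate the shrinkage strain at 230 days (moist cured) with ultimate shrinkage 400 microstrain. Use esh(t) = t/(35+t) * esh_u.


esh(230) = 230 / (35 + 230) * 400
= 230 / 265 * 400
= 347.2 microstrain

347.2


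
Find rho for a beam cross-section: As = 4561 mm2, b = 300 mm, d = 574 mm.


rho = As / (b * d)
= 4561 / (300 * 574)
= 0.0265

0.0265


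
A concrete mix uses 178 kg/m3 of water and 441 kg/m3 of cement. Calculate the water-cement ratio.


w/c = water / cement
w/c = 178 / 441 = 0.404

0.404


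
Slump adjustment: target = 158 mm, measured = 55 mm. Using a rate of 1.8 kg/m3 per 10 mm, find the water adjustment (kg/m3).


Difference = 158 - 55 = 103 mm
Water adjustment = 103 * 1.8 / 10 = 18.5 kg/m3

18.5


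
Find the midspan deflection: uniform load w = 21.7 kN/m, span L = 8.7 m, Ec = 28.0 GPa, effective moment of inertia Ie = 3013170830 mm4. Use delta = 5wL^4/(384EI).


Convert: L = 8.7 m = 8700 mm, Ec = 28.0 GPa = 28000 MPa
delta = 5 * 21.7 * 8700^4 / (384 * 28000 * 3013170830)
= 19.19 mm

19.19


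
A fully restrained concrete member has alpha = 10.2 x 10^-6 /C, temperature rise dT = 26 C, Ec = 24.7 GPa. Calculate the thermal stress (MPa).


sigma = alpha * dT * Ec
= 10.2e-6 * 26 * 24.7 * 1000
= 6.55 MPa

6.55


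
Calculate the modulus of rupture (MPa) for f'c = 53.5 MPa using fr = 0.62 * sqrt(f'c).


fr = 0.62 * sqrt(53.5)
= 4.535 MPa

4.535


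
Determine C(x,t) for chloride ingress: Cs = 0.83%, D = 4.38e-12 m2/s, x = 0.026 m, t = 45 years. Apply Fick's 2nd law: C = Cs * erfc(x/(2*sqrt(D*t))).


t_seconds = 45 * 365.25 * 24 * 3600 = 1420092000.0 s
arg = 0.026 / (2 * sqrt(4.38e-12 * 1420092000.0))
= 0.1648
erfc(0.1648) = 0.8157
C = 0.83 * 0.8157 = 0.677%

0.677


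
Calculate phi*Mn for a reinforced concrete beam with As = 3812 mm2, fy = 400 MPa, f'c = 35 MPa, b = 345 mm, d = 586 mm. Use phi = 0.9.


a = As * fy / (0.85 * f'c * b)
= 3812 * 400 / (0.85 * 35 * 345)
= 148.5617 mm
Mn = As * fy * (d - a/2) / 10^6
= 780.2694 kN-m
phi*Mn = 0.9 * 780.2694 = 702.24 kN-m

702.24


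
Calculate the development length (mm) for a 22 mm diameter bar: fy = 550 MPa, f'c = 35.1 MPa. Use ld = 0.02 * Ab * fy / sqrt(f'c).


Ab = pi * 22^2 / 4 = 380.133 mm2
ld = 0.02 * 380.133 * 550 / sqrt(35.1)
= 705.8 mm

705.8


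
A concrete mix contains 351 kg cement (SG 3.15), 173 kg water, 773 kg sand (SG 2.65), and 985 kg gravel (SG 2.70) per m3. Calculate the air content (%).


Vol cement = 351 / (3.15 * 1000) = 0.111429 m3
Vol water = 173 / 1000 = 0.173 m3
Vol sand = 773 / (2.65 * 1000) = 0.291698 m3
Vol gravel = 985 / (2.70 * 1000) = 0.364815 m3
Total solid + water volume = 0.940941 m3
Air = (1 - 0.940941) * 100 = 5.91%

5.91


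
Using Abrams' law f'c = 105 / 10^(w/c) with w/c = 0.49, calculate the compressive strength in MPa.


f'c = 105 / 10^0.49
= 105 / 3.09
= 33.98 MPa

33.98


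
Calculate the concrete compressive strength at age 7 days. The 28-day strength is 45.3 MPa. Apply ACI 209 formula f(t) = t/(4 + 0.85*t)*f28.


f(7) = 7 / (4 + 0.85 * 7) * 45.3
= 7 / 9.95 * 45.3
= 31.87 MPa

31.87


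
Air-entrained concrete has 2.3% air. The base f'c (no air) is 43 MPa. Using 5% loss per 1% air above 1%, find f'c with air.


Strength loss = (2.3 - 1) * 5 = 6.5%
f'c = 43 * (1 - 6.5/100)
= 40.21 MPa

40.21


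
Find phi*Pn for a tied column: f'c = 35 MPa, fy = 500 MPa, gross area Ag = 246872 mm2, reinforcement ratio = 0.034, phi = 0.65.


Ast = rho * Ag = 0.034 * 246872 = 8393.648 mm2
phi*Pn = 0.65 * 0.80 * (0.85 * 35 * (246872 - 8393.648) + 500 * 8393.648) / 1000
= 5871.61 kN

5871.61


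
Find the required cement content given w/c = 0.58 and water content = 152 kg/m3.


Cement = water / (w/c)
= 152 / 0.58
= 262.1 kg/m3

262.1


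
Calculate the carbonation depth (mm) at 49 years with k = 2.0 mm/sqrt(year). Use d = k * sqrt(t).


depth = k * sqrt(t)
= 2.0 * sqrt(49)
= 14.0 mm

14.0


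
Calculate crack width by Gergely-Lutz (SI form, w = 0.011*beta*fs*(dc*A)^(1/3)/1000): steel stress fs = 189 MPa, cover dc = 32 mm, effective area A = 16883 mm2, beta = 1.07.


w = 0.011 * beta * fs * (dc * A)^(1/3) / 1000
= 0.011 * 1.07 * 189 * (32 * 16883)^(1/3) / 1000
= 0.181 mm

0.181


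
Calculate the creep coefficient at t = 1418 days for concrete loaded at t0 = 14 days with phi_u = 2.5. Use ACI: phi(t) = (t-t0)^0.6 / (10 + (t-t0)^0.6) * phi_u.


dt = 1418 - 14 = 1404
phi = 1404^0.6 / (10 + 1404^0.6) * 2.5
= 2.214

2.214


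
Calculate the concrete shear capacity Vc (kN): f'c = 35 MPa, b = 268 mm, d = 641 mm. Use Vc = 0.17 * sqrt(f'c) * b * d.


Vc = 0.17 * sqrt(35) * 268 * 641 / 1000
= 172.77 kN

172.77


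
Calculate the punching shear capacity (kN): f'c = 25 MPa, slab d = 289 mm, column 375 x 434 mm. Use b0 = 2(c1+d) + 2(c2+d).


b0 = 2*(375 + 289) + 2*(434 + 289) = 2774 mm
Vc = 0.33 * sqrt(25) * 2774 * 289 / 1000
= 1322.78 kN

1322.78


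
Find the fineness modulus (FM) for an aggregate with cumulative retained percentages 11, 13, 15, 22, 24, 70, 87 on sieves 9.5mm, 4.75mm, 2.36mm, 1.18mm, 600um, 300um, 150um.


FM = sum(cumulative % retained) / 100
= 242 / 100
= 2.42

2.42


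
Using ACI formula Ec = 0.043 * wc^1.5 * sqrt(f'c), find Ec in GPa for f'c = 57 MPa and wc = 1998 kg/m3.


Ec = 0.043 * 1998^1.5 * sqrt(57) / 1000
= 28.99 GPa

28.99


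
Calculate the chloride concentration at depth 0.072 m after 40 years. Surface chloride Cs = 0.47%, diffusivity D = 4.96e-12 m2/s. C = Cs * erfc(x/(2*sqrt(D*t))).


t_seconds = 40 * 365.25 * 24 * 3600 = 1262304000.0 s
arg = 0.072 / (2 * sqrt(4.96e-12 * 1262304000.0))
= 0.455
erfc(0.455) = 0.52
C = 0.47 * 0.52 = 0.2444%

0.2444


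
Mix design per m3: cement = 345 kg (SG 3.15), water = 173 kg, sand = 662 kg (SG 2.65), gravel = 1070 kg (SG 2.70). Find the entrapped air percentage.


Vol cement = 345 / (3.15 * 1000) = 0.109524 m3
Vol water = 173 / 1000 = 0.173 m3
Vol sand = 662 / (2.65 * 1000) = 0.249811 m3
Vol gravel = 1070 / (2.70 * 1000) = 0.396296 m3
Total solid + water volume = 0.928631 m3
Air = (1 - 0.928631) * 100 = 7.14%

7.14


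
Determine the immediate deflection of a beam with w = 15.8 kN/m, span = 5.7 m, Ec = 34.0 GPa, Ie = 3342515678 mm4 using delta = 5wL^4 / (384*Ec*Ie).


Convert: L = 5.7 m = 5700 mm, Ec = 34.0 GPa = 34000 MPa
delta = 5 * 15.8 * 5700^4 / (384 * 34000 * 3342515678)
= 1.91 mm

1.91


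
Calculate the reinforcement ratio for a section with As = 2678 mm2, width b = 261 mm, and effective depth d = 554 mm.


rho = As / (b * d)
= 2678 / (261 * 554)
= 0.0185

0.0185


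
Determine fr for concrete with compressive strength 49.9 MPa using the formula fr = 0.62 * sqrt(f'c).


fr = 0.62 * sqrt(49.9)
= 4.38 MPa

4.38


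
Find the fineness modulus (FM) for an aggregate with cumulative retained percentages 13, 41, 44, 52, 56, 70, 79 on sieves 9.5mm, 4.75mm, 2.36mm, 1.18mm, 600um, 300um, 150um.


FM = sum(cumulative % retained) / 100
= 355 / 100
= 3.55

3.55


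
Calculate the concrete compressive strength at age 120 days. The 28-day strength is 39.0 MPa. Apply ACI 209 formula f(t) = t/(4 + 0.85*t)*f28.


f(120) = 120 / (4 + 0.85 * 120) * 39.0
= 120 / 106.0 * 39.0
= 44.15 MPa

44.15


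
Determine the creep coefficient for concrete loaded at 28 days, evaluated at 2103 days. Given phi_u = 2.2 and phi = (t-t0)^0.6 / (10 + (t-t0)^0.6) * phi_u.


dt = 2103 - 28 = 2075
phi = 2075^0.6 / (10 + 2075^0.6) * 2.2
= 1.996

1.996


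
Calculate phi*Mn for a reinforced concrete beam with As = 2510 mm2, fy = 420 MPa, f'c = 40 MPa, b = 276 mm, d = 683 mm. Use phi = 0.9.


a = As * fy / (0.85 * f'c * b)
= 2510 * 420 / (0.85 * 40 * 276)
= 112.3402 mm
Mn = As * fy * (d - a/2) / 10^6
= 660.8041 kN-m
phi*Mn = 0.9 * 660.8041 = 594.72 kN-m

594.72


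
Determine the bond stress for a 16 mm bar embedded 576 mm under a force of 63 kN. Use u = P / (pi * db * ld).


u = P / (pi * db * ld)
= 63 * 1000 / (pi * 16 * 576)
= 2.176 MPa

2.176


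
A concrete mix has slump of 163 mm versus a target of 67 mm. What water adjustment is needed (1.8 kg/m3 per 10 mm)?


Difference = 67 - 163 = -96 mm
Water adjustment = -96 * 1.8 / 10 = -17.3 kg/m3

-17.3


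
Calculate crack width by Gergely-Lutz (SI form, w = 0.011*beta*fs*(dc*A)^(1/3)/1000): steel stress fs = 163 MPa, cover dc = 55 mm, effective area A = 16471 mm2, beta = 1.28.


w = 0.011 * beta * fs * (dc * A)^(1/3) / 1000
= 0.011 * 1.28 * 163 * (55 * 16471)^(1/3) / 1000
= 0.222 mm

0.222


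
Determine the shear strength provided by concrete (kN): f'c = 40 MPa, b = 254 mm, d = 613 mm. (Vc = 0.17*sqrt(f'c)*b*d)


Vc = 0.17 * sqrt(40) * 254 * 613 / 1000
= 167.41 kN

167.41


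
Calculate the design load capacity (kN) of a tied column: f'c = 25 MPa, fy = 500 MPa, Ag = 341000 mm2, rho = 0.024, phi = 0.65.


Ast = rho * Ag = 0.024 * 341000 = 8184 mm2
phi*Pn = 0.65 * 0.80 * (0.85 * 25 * (341000 - 8184) + 500 * 8184) / 1000
= 5805.46 kN

5805.46


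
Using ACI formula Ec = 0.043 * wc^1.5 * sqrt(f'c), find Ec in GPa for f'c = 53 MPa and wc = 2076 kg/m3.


Ec = 0.043 * 2076^1.5 * sqrt(53) / 1000
= 29.61 GPa

29.61


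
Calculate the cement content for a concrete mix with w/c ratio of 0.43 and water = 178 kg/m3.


Cement = water / (w/c)
= 178 / 0.43
= 414.0 kg/m3

414.0


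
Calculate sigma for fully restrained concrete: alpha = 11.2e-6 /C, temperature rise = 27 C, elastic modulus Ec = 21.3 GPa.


sigma = alpha * dT * Ec
= 11.2e-6 * 27 * 21.3 * 1000
= 6.441 MPa

6.441


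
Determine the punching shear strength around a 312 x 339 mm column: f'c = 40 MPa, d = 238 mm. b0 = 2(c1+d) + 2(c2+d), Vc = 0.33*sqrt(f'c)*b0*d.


b0 = 2*(312 + 238) + 2*(339 + 238) = 2254 mm
Vc = 0.33 * sqrt(40) * 2254 * 238 / 1000
= 1119.63 kN

1119.63


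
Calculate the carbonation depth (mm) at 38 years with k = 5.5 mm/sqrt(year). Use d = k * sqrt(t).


depth = k * sqrt(t)
= 5.5 * sqrt(38)
= 33.9 mm

33.9


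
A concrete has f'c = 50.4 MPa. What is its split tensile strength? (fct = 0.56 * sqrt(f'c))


fct = 0.56 * sqrt(50.4)
= 0.56 * 7.099
= 3.976 MPa

3.976


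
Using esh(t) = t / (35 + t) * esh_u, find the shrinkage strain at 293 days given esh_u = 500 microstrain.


esh(293) = 293 / (35 + 293) * 500
= 293 / 328 * 500
= 446.6 microstrain

446.6


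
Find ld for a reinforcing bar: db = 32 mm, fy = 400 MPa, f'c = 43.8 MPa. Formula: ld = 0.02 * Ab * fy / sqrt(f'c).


Ab = pi * 32^2 / 4 = 804.248 mm2
ld = 0.02 * 804.248 * 400 / sqrt(43.8)
= 972.2 mm

972.2


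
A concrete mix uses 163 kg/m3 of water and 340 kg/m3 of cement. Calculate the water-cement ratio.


w/c = water / cement
w/c = 163 / 340 = 0.479

0.479


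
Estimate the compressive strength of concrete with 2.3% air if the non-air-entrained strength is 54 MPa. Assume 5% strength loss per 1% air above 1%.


Strength loss = (2.3 - 1) * 5 = 6.5%
f'c = 54 * (1 - 6.5/100)
= 50.49 MPa

50.49


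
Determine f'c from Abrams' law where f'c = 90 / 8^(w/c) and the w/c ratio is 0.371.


f'c = 90 / 8^0.371
= 90 / 2.163
= 41.61 MPa

41.61


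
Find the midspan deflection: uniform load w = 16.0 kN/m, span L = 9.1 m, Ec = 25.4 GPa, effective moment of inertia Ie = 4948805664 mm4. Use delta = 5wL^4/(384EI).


Convert: L = 9.1 m = 9100 mm, Ec = 25.4 GPa = 25400 MPa
delta = 5 * 16.0 * 9100^4 / (384 * 25400 * 4948805664)
= 11.37 mm

11.37


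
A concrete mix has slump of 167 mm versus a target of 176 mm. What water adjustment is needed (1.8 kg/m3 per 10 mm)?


Difference = 176 - 167 = 9 mm
Water adjustment = 9 * 1.8 / 10 = 1.6 kg/m3

1.6


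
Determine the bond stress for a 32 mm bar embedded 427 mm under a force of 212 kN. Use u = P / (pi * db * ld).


u = P / (pi * db * ld)
= 212 * 1000 / (pi * 32 * 427)
= 4.939 MPa

4.939


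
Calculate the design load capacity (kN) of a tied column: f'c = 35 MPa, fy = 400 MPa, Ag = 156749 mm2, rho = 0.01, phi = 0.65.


Ast = rho * Ag = 0.01 * 156749 = 1567.49 mm2
phi*Pn = 0.65 * 0.80 * (0.85 * 35 * (156749 - 1567.49) + 400 * 1567.49) / 1000
= 2726.7 kN

2726.7


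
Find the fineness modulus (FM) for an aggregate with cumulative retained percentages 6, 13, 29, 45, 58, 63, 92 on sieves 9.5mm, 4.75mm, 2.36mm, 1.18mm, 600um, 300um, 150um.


FM = sum(cumulative % retained) / 100
= 306 / 100
= 3.06

3.06


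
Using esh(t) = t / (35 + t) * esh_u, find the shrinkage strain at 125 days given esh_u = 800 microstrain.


esh(125) = 125 / (35 + 125) * 800
= 125 / 160 * 800
= 625.0 microstrain

625.0


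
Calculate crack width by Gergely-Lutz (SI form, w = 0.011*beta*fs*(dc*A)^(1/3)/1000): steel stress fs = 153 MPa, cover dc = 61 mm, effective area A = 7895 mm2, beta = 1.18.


w = 0.011 * beta * fs * (dc * A)^(1/3) / 1000
= 0.011 * 1.18 * 153 * (61 * 7895)^(1/3) / 1000
= 0.156 mm

0.156


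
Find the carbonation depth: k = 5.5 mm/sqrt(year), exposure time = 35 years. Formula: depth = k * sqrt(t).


depth = k * sqrt(t)
= 5.5 * sqrt(35)
= 32.54 mm

32.54


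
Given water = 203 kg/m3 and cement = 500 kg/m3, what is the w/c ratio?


w/c = water / cement
w/c = 203 / 500 = 0.406

0.406


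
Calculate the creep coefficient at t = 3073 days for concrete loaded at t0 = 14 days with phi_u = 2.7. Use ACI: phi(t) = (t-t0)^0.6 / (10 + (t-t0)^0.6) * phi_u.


dt = 3073 - 14 = 3059
phi = 3059^0.6 / (10 + 3059^0.6) * 2.7
= 2.498

2.498


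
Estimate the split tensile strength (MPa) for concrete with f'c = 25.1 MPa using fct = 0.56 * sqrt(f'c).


fct = 0.56 * sqrt(25.1)
= 0.56 * 5.01
= 2.806 MPa

2.806


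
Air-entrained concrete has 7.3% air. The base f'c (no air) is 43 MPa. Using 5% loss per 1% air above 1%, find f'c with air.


Strength loss = (7.3 - 1) * 5 = 31.5%
f'c = 43 * (1 - 31.5/100)
= 29.46 MPa

29.46


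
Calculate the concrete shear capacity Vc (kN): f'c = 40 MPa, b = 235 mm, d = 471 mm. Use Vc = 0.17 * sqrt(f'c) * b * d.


Vc = 0.17 * sqrt(40) * 235 * 471 / 1000
= 119.01 kN

119.01


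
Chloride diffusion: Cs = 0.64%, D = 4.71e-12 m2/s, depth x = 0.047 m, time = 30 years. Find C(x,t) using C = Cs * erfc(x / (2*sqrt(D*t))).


t_seconds = 30 * 365.25 * 24 * 3600 = 946728000.0 s
arg = 0.047 / (2 * sqrt(4.71e-12 * 946728000.0))
= 0.3519
erfc(0.3519) = 0.6187
C = 0.64 * 0.6187 = 0.396%

0.396


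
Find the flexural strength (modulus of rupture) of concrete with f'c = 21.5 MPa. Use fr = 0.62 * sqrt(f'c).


fr = 0.62 * sqrt(21.5)
= 2.875 MPa

2.875


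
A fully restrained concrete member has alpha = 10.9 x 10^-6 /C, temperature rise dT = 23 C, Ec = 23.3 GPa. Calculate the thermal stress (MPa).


sigma = alpha * dT * Ec
= 10.9e-6 * 23 * 23.3 * 1000
= 5.841 MPa

5.841


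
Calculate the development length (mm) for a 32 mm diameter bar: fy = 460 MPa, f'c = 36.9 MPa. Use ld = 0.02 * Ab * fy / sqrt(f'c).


Ab = pi * 32^2 / 4 = 804.248 mm2
ld = 0.02 * 804.248 * 460 / sqrt(36.9)
= 1218.0 mm

1218.0


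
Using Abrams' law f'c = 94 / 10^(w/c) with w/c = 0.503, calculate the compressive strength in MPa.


f'c = 94 / 10^0.503
= 94 / 3.184
= 29.52 MPa

29.52


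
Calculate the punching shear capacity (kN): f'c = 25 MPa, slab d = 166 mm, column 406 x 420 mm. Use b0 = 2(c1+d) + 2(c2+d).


b0 = 2*(406 + 166) + 2*(420 + 166) = 2316 mm
Vc = 0.33 * sqrt(25) * 2316 * 166 / 1000
= 634.35 kN

634.35


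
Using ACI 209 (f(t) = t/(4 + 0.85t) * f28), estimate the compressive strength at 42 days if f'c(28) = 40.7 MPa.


f(42) = 42 / (4 + 0.85 * 42) * 40.7
= 42 / 39.7 * 40.7
= 43.06 MPa

43.06


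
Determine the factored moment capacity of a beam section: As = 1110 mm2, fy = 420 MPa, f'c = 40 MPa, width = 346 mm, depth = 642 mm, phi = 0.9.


a = As * fy / (0.85 * f'c * b)
= 1110 * 420 / (0.85 * 40 * 346)
= 39.6294 mm
Mn = As * fy * (d - a/2) / 10^6
= 290.0628 kN-m
phi*Mn = 0.9 * 290.0628 = 261.06 kN-m

261.06


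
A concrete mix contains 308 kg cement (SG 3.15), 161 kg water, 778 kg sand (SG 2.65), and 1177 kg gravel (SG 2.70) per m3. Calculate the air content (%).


Vol cement = 308 / (3.15 * 1000) = 0.097778 m3
Vol water = 161 / 1000 = 0.161 m3
Vol sand = 778 / (2.65 * 1000) = 0.293585 m3
Vol gravel = 1177 / (2.70 * 1000) = 0.435926 m3
Total solid + water volume = 0.988289 m3
Air = (1 - 0.988289) * 100 = 1.17%

1.17


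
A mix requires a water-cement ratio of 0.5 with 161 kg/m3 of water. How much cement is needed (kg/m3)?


Cement = water / (w/c)
= 161 / 0.5
= 322.0 kg/m3

322.0


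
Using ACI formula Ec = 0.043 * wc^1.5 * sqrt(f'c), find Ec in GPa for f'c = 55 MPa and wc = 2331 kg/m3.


Ec = 0.043 * 2331^1.5 * sqrt(55) / 1000
= 35.89 GPa

35.89


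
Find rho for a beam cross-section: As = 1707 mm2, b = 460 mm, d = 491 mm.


rho = As / (b * d)
= 1707 / (460 * 491)
= 0.0076

0.0076


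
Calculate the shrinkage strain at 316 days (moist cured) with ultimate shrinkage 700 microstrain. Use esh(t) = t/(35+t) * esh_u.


esh(316) = 316 / (35 + 316) * 700
= 316 / 351 * 700
= 630.2 microstrain

630.2


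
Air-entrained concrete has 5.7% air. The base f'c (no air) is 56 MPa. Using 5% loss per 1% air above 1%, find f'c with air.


Strength loss = (5.7 - 1) * 5 = 23.5%
f'c = 56 * (1 - 23.5/100)
= 42.84 MPa

42.84


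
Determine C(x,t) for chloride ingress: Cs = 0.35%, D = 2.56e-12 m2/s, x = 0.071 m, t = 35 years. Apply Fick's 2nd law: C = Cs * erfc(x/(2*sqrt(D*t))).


t_seconds = 35 * 365.25 * 24 * 3600 = 1104516000.0 s
arg = 0.071 / (2 * sqrt(2.56e-12 * 1104516000.0))
= 0.6676
erfc(0.6676) = 0.3451
C = 0.35 * 0.3451 = 0.1208%

0.1208


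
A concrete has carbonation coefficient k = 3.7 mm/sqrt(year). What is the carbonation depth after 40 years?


depth = k * sqrt(t)
= 3.7 * sqrt(40)
= 23.4 mm

23.4


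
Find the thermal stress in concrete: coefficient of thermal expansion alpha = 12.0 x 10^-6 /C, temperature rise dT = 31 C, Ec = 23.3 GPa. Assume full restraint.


sigma = alpha * dT * Ec
= 12.0e-6 * 31 * 23.3 * 1000
= 8.668 MPa

8.668


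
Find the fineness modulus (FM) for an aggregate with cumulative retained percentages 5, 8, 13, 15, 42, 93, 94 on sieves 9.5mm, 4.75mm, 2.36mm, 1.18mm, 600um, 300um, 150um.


FM = sum(cumulative % retained) / 100
= 270 / 100
= 2.7

2.7


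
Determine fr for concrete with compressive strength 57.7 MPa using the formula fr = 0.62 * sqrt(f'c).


fr = 0.62 * sqrt(57.7)
= 4.71 MPa

4.71


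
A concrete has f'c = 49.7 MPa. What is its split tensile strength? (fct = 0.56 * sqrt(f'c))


fct = 0.56 * sqrt(49.7)
= 0.56 * 7.05
= 3.948 MPa

3.948


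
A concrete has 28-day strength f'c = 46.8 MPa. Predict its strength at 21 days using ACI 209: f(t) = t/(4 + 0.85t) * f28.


f(21) = 21 / (4 + 0.85 * 21) * 46.8
= 21 / 21.85 * 46.8
= 44.98 MPa

44.98


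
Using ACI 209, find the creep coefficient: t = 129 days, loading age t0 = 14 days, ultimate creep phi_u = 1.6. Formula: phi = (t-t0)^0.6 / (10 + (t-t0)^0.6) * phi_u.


dt = 129 - 14 = 115
phi = 115^0.6 / (10 + 115^0.6) * 1.6
= 1.013

1.013


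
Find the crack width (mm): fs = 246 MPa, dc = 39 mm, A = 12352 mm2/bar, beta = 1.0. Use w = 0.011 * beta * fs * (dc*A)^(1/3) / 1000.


w = 0.011 * beta * fs * (dc * A)^(1/3) / 1000
= 0.011 * 1.0 * 246 * (39 * 12352)^(1/3) / 1000
= 0.212 mm

0.212


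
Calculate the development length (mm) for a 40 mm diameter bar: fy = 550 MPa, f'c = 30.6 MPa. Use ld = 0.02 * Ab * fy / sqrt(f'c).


Ab = pi * 40^2 / 4 = 1256.637 mm2
ld = 0.02 * 1256.637 * 550 / sqrt(30.6)
= 2498.9 mm

2498.9


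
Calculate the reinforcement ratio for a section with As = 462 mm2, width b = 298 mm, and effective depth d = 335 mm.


rho = As / (b * d)
= 462 / (298 * 335)
= 0.0046

0.0046


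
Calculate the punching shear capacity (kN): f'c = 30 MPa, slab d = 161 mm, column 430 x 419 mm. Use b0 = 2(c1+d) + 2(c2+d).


b0 = 2*(430 + 161) + 2*(419 + 161) = 2342 mm
Vc = 0.33 * sqrt(30) * 2342 * 161 / 1000
= 681.53 kN

681.53


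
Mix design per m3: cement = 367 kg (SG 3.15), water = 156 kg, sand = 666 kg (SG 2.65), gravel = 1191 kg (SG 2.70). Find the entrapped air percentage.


Vol cement = 367 / (3.15 * 1000) = 0.116508 m3
Vol water = 156 / 1000 = 0.156 m3
Vol sand = 666 / (2.65 * 1000) = 0.251321 m3
Vol gravel = 1191 / (2.70 * 1000) = 0.441111 m3
Total solid + water volume = 0.96494 m3
Air = (1 - 0.96494) * 100 = 3.51%

3.51


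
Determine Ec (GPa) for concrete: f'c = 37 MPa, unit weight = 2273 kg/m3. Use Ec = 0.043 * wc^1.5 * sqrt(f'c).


Ec = 0.043 * 2273^1.5 * sqrt(37) / 1000
= 28.34 GPa

28.34


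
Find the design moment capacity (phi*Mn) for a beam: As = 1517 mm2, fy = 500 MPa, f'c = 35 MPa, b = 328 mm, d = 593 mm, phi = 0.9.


a = As * fy / (0.85 * f'c * b)
= 1517 * 500 / (0.85 * 35 * 328)
= 77.7311 mm
Mn = As * fy * (d - a/2) / 10^6
= 420.311 kN-m
phi*Mn = 0.9 * 420.311 = 378.28 kN-m

378.28


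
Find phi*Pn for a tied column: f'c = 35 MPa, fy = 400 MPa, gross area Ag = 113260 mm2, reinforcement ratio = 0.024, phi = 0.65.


Ast = rho * Ag = 0.024 * 113260 = 2718.24 mm2
phi*Pn = 0.65 * 0.80 * (0.85 * 35 * (113260 - 2718.24) + 400 * 2718.24) / 1000
= 2275.47 kN

2275.47


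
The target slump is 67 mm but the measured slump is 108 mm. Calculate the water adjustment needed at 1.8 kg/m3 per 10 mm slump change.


Difference = 67 - 108 = -41 mm
Water adjustment = -41 * 1.8 / 10 = -7.4 kg/m3

-7.4


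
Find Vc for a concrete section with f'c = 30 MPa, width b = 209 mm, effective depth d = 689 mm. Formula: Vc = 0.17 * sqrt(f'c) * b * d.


Vc = 0.17 * sqrt(30) * 209 * 689 / 1000
= 134.08 kN

134.08


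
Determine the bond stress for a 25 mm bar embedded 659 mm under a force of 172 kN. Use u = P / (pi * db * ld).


u = P / (pi * db * ld)
= 172 * 1000 / (pi * 25 * 659)
= 3.323 MPa

3.323


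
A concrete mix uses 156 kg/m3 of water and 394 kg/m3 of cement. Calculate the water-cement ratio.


w/c = water / cement
w/c = 156 / 394 = 0.396

0.396


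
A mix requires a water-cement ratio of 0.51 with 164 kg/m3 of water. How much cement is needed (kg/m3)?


Cement = water / (w/c)
= 164 / 0.51
= 321.6 kg/m3

321.6


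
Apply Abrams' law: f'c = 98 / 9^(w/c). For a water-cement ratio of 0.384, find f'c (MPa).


f'c = 98 / 9^0.384
= 98 / 2.325
= 42.15 MPa

42.15


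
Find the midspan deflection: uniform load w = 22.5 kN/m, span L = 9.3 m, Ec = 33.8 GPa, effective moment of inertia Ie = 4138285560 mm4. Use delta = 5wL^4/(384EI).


Convert: L = 9.3 m = 9300 mm, Ec = 33.8 GPa = 33800 MPa
delta = 5 * 22.5 * 9300^4 / (384 * 33800 * 4138285560)
= 15.67 mm

15.67


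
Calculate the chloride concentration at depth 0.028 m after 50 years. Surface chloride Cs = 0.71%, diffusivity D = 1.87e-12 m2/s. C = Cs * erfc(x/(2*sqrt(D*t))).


t_seconds = 50 * 365.25 * 24 * 3600 = 1577880000.0 s
arg = 0.028 / (2 * sqrt(1.87e-12 * 1577880000.0))
= 0.2577
erfc(0.2577) = 0.7155
C = 0.71 * 0.7155 = 0.508%

0.508


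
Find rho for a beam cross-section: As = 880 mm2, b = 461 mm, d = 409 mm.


rho = As / (b * d)
= 880 / (461 * 409)
= 0.0047

0.0047


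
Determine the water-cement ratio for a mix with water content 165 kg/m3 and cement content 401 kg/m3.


w/c = water / cement
w/c = 165 / 401 = 0.411

0.411


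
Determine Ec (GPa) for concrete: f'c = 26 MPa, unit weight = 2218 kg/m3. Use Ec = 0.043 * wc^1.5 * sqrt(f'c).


Ec = 0.043 * 2218^1.5 * sqrt(26) / 1000
= 22.9 GPa

22.9


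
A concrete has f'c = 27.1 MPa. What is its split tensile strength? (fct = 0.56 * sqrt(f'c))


fct = 0.56 * sqrt(27.1)
= 0.56 * 5.206
= 2.915 MPa

2.915


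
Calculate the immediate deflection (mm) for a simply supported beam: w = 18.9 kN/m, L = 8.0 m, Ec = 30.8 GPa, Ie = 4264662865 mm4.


Convert: L = 8.0 m = 8000 mm, Ec = 30.8 GPa = 30800 MPa
delta = 5 * 18.9 * 8000^4 / (384 * 30800 * 4264662865)
= 7.67 mm

7.67


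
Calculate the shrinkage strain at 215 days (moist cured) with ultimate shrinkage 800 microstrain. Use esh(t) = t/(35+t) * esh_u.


esh(215) = 215 / (35 + 215) * 800
= 215 / 250 * 800
= 688.0 microstrain

688.0


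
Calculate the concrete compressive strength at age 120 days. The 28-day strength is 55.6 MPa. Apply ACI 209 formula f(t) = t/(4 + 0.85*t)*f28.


f(120) = 120 / (4 + 0.85 * 120) * 55.6
= 120 / 106.0 * 55.6
= 62.94 MPa

62.94


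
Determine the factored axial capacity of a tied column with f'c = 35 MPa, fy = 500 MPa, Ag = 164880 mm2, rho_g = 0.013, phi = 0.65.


Ast = rho * Ag = 0.013 * 164880 = 2143.44 mm2
phi*Pn = 0.65 * 0.80 * (0.85 * 35 * (164880 - 2143.44) + 500 * 2143.44) / 1000
= 3074.83 kN

3074.83


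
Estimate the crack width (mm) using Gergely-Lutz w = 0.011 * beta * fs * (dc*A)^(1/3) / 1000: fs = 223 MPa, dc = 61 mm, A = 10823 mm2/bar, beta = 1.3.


w = 0.011 * beta * fs * (dc * A)^(1/3) / 1000
= 0.011 * 1.3 * 223 * (61 * 10823)^(1/3) / 1000
= 0.278 mm

0.278


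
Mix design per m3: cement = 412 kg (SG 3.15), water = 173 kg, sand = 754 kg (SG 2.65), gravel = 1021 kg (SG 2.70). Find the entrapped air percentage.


Vol cement = 412 / (3.15 * 1000) = 0.130794 m3
Vol water = 173 / 1000 = 0.173 m3
Vol sand = 754 / (2.65 * 1000) = 0.284528 m3
Vol gravel = 1021 / (2.70 * 1000) = 0.378148 m3
Total solid + water volume = 0.96647 m3
Air = (1 - 0.96647) * 100 = 3.35%

3.35


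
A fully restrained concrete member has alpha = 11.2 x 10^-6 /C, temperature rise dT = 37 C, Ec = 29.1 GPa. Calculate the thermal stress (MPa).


sigma = alpha * dT * Ec
= 11.2e-6 * 37 * 29.1 * 1000
= 12.059 MPa

12.059


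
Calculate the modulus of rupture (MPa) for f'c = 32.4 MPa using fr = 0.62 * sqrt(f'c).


fr = 0.62 * sqrt(32.4)
= 3.529 MPa

3.529


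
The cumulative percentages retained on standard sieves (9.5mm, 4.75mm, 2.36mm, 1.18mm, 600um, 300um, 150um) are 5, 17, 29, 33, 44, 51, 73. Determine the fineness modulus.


FM = sum(cumulative % retained) / 100
= 252 / 100
= 2.52

2.52


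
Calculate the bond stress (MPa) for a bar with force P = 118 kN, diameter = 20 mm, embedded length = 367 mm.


u = P / (pi * db * ld)
= 118 * 1000 / (pi * 20 * 367)
= 5.117 MPa

5.117


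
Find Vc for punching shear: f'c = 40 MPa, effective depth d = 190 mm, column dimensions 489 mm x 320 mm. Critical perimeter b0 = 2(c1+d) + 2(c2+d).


b0 = 2*(489 + 190) + 2*(320 + 190) = 2378 mm
Vc = 0.33 * sqrt(40) * 2378 * 190 / 1000
= 942.99 kN

942.99


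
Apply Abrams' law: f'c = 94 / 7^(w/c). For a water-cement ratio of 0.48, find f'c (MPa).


f'c = 94 / 7^0.48
= 94 / 2.545
= 36.94 MPa

36.94


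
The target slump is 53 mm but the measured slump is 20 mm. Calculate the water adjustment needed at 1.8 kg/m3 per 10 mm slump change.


Difference = 53 - 20 = 33 mm
Water adjustment = 33 * 1.8 / 10 = 5.9 kg/m3

5.9


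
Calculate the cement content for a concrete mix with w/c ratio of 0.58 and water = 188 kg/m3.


Cement = water / (w/c)
= 188 / 0.58
= 324.1 kg/m3

324.1


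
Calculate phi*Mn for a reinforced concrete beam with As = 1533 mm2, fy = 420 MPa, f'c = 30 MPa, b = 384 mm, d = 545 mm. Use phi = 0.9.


a = As * fy / (0.85 * f'c * b)
= 1533 * 420 / (0.85 * 30 * 384)
= 65.7537 mm
Mn = As * fy * (d - a/2) / 10^6
= 329.7356 kN-m
phi*Mn = 0.9 * 329.7356 = 296.76 kN-m

296.76


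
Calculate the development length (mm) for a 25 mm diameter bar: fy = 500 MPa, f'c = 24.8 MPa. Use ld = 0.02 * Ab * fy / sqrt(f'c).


Ab = pi * 25^2 / 4 = 490.874 mm2
ld = 0.02 * 490.874 * 500 / sqrt(24.8)
= 985.7 mm

985.7


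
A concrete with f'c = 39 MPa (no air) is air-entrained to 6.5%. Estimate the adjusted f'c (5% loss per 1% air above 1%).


Strength loss = (6.5 - 1) * 5 = 27.5%
f'c = 39 * (1 - 27.5/100)
= 28.27 MPa

28.27


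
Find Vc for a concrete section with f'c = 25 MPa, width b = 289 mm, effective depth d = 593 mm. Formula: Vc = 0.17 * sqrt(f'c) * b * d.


Vc = 0.17 * sqrt(25) * 289 * 593 / 1000
= 145.67 kN

145.67


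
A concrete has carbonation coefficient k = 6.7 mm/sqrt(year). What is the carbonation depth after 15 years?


depth = k * sqrt(t)
= 6.7 * sqrt(15)
= 25.95 mm

25.95


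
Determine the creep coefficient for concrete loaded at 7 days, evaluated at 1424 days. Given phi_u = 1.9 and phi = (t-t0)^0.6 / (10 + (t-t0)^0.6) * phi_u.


dt = 1424 - 7 = 1417
phi = 1417^0.6 / (10 + 1417^0.6) * 1.9
= 1.684

1.684


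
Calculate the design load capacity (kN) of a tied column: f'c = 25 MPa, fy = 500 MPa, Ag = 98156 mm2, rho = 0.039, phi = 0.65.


Ast = rho * Ag = 0.039 * 98156 = 3828.084 mm2
phi*Pn = 0.65 * 0.80 * (0.85 * 25 * (98156 - 3828.084) + 500 * 3828.084) / 1000
= 2037.63 kN

2037.63


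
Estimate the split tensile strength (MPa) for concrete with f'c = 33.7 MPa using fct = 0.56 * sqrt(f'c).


fct = 0.56 * sqrt(33.7)
= 0.56 * 5.805
= 3.251 MPa

3.251


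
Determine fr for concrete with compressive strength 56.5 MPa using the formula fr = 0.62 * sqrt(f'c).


fr = 0.62 * sqrt(56.5)
= 4.66 MPa

4.66


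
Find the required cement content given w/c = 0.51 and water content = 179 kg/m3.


Cement = water / (w/c)
= 179 / 0.51
= 351.0 kg/m3

351.0


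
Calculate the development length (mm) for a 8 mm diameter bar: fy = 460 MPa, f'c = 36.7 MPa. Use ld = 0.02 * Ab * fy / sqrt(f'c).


Ab = pi * 8^2 / 4 = 50.265 mm2
ld = 0.02 * 50.265 * 460 / sqrt(36.7)
= 76.3 mm

76.3


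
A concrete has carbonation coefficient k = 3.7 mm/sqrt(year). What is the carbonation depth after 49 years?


depth = k * sqrt(t)
= 3.7 * sqrt(49)
= 25.9 mm

25.9


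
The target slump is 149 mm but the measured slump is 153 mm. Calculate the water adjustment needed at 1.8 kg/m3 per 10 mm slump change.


Difference = 149 - 153 = -4 mm
Water adjustment = -4 * 1.8 / 10 = -0.7 kg/m3

-0.7


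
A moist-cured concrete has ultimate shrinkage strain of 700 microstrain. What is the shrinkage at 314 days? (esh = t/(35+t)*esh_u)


esh(314) = 314 / (35 + 314) * 700
= 314 / 349 * 700
= 629.8 microstrain

629.8


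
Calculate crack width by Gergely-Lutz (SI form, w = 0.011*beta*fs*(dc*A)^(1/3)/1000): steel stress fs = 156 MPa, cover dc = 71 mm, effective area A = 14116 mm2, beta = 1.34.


w = 0.011 * beta * fs * (dc * A)^(1/3) / 1000
= 0.011 * 1.34 * 156 * (71 * 14116)^(1/3) / 1000
= 0.23 mm

0.23


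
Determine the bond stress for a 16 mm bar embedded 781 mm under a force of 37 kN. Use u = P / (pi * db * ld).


u = P / (pi * db * ld)
= 37 * 1000 / (pi * 16 * 781)
= 0.942 MPa

0.942


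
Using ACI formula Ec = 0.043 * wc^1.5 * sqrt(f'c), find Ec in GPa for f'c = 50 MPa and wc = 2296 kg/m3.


Ec = 0.043 * 2296^1.5 * sqrt(50) / 1000
= 33.45 GPa

33.45


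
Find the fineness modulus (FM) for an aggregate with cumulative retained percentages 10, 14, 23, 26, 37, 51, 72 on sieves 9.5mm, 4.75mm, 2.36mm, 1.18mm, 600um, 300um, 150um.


FM = sum(cumulative % retained) / 100
= 233 / 100
= 2.33

2.33


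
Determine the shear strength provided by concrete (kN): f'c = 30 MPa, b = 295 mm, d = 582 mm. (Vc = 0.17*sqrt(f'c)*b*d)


Vc = 0.17 * sqrt(30) * 295 * 582 / 1000
= 159.87 kN

159.87


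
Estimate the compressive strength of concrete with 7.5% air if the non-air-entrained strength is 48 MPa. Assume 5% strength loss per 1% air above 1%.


Strength loss = (7.5 - 1) * 5 = 32.5%
f'c = 48 * (1 - 32.5/100)
= 32.4 MPa

32.4


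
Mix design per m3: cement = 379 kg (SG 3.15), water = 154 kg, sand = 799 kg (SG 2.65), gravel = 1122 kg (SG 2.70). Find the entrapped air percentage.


Vol cement = 379 / (3.15 * 1000) = 0.120317 m3
Vol water = 154 / 1000 = 0.154 m3
Vol sand = 799 / (2.65 * 1000) = 0.301509 m3
Vol gravel = 1122 / (2.70 * 1000) = 0.415556 m3
Total solid + water volume = 0.991382 m3
Air = (1 - 0.991382) * 100 = 0.86%

0.86


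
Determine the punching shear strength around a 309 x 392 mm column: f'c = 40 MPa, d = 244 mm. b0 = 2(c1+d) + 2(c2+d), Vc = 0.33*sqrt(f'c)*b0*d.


b0 = 2*(309 + 244) + 2*(392 + 244) = 2378 mm
Vc = 0.33 * sqrt(40) * 2378 * 244 / 1000
= 1211.0 kN

1211.0


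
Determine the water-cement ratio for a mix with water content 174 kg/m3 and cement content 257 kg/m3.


w/c = water / cement
w/c = 174 / 257 = 0.677

0.677


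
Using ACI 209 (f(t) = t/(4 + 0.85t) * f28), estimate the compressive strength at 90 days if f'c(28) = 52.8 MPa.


f(90) = 90 / (4 + 0.85 * 90) * 52.8
= 90 / 80.5 * 52.8
= 59.03 MPa

59.03


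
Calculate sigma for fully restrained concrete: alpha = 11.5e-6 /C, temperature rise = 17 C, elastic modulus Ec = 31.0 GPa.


sigma = alpha * dT * Ec
= 11.5e-6 * 17 * 31.0 * 1000
= 6.061 MPa

6.061


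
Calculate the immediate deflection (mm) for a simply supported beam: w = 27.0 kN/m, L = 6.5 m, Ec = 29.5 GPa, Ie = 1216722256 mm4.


Convert: L = 6.5 m = 6500 mm, Ec = 29.5 GPa = 29500 MPa
delta = 5 * 27.0 * 6500^4 / (384 * 29500 * 1216722256)
= 17.48 mm

17.48


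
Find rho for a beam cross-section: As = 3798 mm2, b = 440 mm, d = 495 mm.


rho = As / (b * d)
= 3798 / (440 * 495)
= 0.0174

0.0174


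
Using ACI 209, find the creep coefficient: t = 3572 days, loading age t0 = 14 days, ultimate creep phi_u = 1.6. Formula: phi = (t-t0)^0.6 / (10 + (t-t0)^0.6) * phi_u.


dt = 3572 - 14 = 3558
phi = 3558^0.6 / (10 + 3558^0.6) * 1.6
= 1.49

1.49


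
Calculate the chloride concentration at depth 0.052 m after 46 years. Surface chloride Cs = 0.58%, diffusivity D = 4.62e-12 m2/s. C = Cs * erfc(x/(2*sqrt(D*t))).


t_seconds = 46 * 365.25 * 24 * 3600 = 1451649600.0 s
arg = 0.052 / (2 * sqrt(4.62e-12 * 1451649600.0))
= 0.3175
erfc(0.3175) = 0.6534
C = 0.58 * 0.6534 = 0.379%

0.379


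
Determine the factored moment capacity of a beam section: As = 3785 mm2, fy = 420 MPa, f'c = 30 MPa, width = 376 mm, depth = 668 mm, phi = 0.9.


a = As * fy / (0.85 * f'c * b)
= 3785 * 420 / (0.85 * 30 * 376)
= 165.801 mm
Mn = As * fy * (d - a/2) / 10^6
= 930.1327 kN-m
phi*Mn = 0.9 * 930.1327 = 837.12 kN-m

837.12


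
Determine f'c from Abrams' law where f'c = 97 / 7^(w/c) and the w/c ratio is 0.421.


f'c = 97 / 7^0.421
= 97 / 2.269
= 42.75 MPa

42.75


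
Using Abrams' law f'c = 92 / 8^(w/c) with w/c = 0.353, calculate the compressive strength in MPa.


f'c = 92 / 8^0.353
= 92 / 2.083
= 44.16 MPa

44.16


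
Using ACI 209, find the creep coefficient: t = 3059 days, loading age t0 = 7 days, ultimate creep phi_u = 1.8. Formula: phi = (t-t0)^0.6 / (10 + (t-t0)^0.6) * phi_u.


dt = 3059 - 7 = 3052
phi = 3052^0.6 / (10 + 3052^0.6) * 1.8
= 1.665

1.665


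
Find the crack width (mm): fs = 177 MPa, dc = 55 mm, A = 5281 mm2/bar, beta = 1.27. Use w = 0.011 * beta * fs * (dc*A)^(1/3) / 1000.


w = 0.011 * beta * fs * (dc * A)^(1/3) / 1000
= 0.011 * 1.27 * 177 * (55 * 5281)^(1/3) / 1000
= 0.164 mm

0.164


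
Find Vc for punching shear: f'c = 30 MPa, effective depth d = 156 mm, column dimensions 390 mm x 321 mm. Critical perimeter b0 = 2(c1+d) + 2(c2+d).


b0 = 2*(390 + 156) + 2*(321 + 156) = 2046 mm
Vc = 0.33 * sqrt(30) * 2046 * 156 / 1000
= 576.91 kN

576.91


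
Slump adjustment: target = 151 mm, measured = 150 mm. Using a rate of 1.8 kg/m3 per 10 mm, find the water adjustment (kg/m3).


Difference = 151 - 150 = 1 mm
Water adjustment = 1 * 1.8 / 10 = 0.2 kg/m3

0.2


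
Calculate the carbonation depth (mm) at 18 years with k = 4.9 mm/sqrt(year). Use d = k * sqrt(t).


depth = k * sqrt(t)
= 4.9 * sqrt(18)
= 20.79 mm

20.79


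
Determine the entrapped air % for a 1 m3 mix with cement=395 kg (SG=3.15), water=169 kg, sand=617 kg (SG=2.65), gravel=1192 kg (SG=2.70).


Vol cement = 395 / (3.15 * 1000) = 0.125397 m3
Vol water = 169 / 1000 = 0.169 m3
Vol sand = 617 / (2.65 * 1000) = 0.23283 m3
Vol gravel = 1192 / (2.70 * 1000) = 0.441481 m3
Total solid + water volume = 0.968708 m3
Air = (1 - 0.968708) * 100 = 3.13%

3.13


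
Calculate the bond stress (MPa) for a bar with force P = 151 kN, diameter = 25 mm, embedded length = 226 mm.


u = P / (pi * db * ld)
= 151 * 1000 / (pi * 25 * 226)
= 8.507 MPa

8.507


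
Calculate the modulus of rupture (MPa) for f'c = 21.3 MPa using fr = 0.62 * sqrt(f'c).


fr = 0.62 * sqrt(21.3)
= 2.861 MPa

2.861


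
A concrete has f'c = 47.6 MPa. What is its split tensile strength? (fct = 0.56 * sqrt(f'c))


fct = 0.56 * sqrt(47.6)
= 0.56 * 6.899
= 3.864 MPa

3.864


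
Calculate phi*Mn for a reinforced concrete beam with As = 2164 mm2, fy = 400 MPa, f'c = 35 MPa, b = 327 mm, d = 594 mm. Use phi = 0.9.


a = As * fy / (0.85 * f'c * b)
= 2164 * 400 / (0.85 * 35 * 327)
= 88.978 mm
Mn = As * fy * (d - a/2) / 10^6
= 475.6567 kN-m
phi*Mn = 0.9 * 475.6567 = 428.09 kN-m

428.09


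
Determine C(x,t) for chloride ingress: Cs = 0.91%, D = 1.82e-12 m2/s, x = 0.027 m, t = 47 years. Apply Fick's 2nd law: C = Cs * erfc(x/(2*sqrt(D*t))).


t_seconds = 47 * 365.25 * 24 * 3600 = 1483207200.0 s
arg = 0.027 / (2 * sqrt(1.82e-12 * 1483207200.0))
= 0.2598
erfc(0.2598) = 0.7133
C = 0.91 * 0.7133 = 0.6491%

0.6491


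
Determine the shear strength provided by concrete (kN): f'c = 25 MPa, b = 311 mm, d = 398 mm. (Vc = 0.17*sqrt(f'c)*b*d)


Vc = 0.17 * sqrt(25) * 311 * 398 / 1000
= 105.21 kN

105.21


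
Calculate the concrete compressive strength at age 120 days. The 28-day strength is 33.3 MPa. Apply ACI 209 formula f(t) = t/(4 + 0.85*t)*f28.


f(120) = 120 / (4 + 0.85 * 120) * 33.3
= 120 / 106.0 * 33.3
= 37.7 MPa

37.7


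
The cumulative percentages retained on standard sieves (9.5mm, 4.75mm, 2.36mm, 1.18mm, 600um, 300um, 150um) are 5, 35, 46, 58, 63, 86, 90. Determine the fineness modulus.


FM = sum(cumulative % retained) / 100
= 383 / 100
= 3.83

3.83


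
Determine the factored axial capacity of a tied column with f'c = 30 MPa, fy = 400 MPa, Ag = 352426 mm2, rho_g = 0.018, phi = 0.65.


Ast = rho * Ag = 0.018 * 352426 = 6343.668 mm2
phi*Pn = 0.65 * 0.80 * (0.85 * 30 * (352426 - 6343.668) + 400 * 6343.668) / 1000
= 5908.53 kN

5908.53


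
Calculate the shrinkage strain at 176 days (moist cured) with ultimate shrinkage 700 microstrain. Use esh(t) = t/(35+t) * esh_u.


esh(176) = 176 / (35 + 176) * 700
= 176 / 211 * 700
= 583.9 microstrain

583.9


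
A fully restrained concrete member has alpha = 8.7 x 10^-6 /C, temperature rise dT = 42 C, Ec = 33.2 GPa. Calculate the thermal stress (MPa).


sigma = alpha * dT * Ec
= 8.7e-6 * 42 * 33.2 * 1000
= 12.131 MPa

12.131


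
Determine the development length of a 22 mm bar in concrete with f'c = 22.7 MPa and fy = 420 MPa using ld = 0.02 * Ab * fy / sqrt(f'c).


Ab = pi * 22^2 / 4 = 380.133 mm2
ld = 0.02 * 380.133 * 420 / sqrt(22.7)
= 670.2 mm

670.2


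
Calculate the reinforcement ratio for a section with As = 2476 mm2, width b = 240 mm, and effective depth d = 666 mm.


rho = As / (b * d)
= 2476 / (240 * 666)
= 0.0155

0.0155


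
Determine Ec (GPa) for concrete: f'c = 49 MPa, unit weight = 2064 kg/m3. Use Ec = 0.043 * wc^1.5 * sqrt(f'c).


Ec = 0.043 * 2064^1.5 * sqrt(49) / 1000
= 28.22 GPa

28.22


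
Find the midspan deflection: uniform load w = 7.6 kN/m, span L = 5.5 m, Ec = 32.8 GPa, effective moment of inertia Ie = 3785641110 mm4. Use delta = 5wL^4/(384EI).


Convert: L = 5.5 m = 5500 mm, Ec = 32.8 GPa = 32800 MPa
delta = 5 * 7.6 * 5500^4 / (384 * 32800 * 3785641110)
= 0.73 mm

0.73


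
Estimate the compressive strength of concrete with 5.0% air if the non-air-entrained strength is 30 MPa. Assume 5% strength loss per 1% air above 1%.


Strength loss = (5.0 - 1) * 5 = 20.0%
f'c = 30 * (1 - 20.0/100)
= 24.0 MPa

24.0
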